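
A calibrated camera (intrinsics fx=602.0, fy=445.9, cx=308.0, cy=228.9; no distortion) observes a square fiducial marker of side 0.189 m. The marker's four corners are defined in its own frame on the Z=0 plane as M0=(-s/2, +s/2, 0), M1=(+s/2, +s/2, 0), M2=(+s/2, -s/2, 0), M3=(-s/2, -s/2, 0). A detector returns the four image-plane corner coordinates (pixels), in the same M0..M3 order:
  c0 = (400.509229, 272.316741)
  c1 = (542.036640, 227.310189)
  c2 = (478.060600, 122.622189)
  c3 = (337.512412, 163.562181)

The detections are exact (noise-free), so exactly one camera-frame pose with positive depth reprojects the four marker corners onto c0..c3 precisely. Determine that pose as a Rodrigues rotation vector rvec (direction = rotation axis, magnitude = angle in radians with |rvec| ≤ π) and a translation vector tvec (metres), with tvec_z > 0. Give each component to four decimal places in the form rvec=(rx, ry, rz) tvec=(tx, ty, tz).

Intrinsics K: fx=602.0, fy=445.9, cx=308.0, cy=228.9
Marker side s = 0.189 m; corners in marker frame (Z=0):
  M0 = (-0.0945, +0.0945, 0)
  M1 = (+0.0945, +0.0945, 0)
  M2 = (+0.0945, -0.0945, 0)
  M3 = (-0.0945, -0.0945, 0)
Detected image corners:
  c0 = (400.509229, 272.316741) px
  c1 = (542.036640, 227.310189) px
  c2 = (478.060600, 122.622189) px
  c3 = (337.512412, 163.562181) px
Planar DLT: solve 8×8 A·h = b for H (H[2,2]=1):
  H  [+815.71815 +288.50912 +440.25991]
  H  [-196.19254 +543.29973 +195.58747]
  H  [+0.15815 -0.10793 +1.00000]
B = K⁻¹H; ‖b₁‖=1.385628, ‖b₂‖=1.385628; λ = 2/(‖b₁‖+‖b₂‖) = 0.721694, sign → tz>0 ⇒ λ=+0.721694
r₁ = λ·B[:,0] = (+0.91951,-0.37613,+0.11414); r₂ = λ·B[:,1] = (+0.38572,+0.91932,-0.07789)
r₃ = r₁×r₂ = (-0.07563,+0.11565,+0.99041); SVD([r₁ r₂ r₃]) → R = UVᵀ:
  R  [+0.91951 +0.38572 -0.07563]
  R  [-0.37613 +0.91932 +0.11565]
  R  [+0.11414 -0.07789 +0.99041]
t = (+0.15856, -0.05392, +0.72169) m
tr R = 2.829237; θ = arccos((tr R − 1)/2) = 0.416233 rad = 23.848°
axis k = ((R−Rᵀ)₃₂, (R−Rᵀ)₁₃, (R−Rᵀ)₂₁) / (2 sinθ) = (-0.239335, -0.234680, -0.942149)
rvec = θ·k = (-0.099619, -0.097682, -0.392153)

rvec=(-0.0996, -0.0977, -0.3922) tvec=(0.1586, -0.0539, 0.7217)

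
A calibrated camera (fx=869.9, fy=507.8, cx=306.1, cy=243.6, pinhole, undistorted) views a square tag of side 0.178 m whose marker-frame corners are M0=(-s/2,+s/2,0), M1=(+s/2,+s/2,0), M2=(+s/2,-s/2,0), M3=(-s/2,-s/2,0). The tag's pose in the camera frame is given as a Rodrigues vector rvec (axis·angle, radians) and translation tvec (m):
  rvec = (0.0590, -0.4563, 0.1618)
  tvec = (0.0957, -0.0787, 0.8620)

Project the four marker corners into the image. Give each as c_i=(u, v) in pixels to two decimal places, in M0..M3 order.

Intrinsics K: fx=869.9, fy=507.8, cx=306.1, cy=243.6
Marker side s = 0.178 m; corners in marker frame (Z=0):
  M0 = (-0.0890, +0.0890, 0)
  M1 = (+0.0890, +0.0890, 0)
  M2 = (+0.0890, -0.0890, 0)
  M3 = (-0.0890, -0.0890, 0)
rvec = (0.0590, -0.4563, 0.1618), |rvec| = θ = 0.48772 rad = 27.944°
Rodrigues: sinθ=0.46861, 1−cosθ=0.11660; R = I + sinθ·[k]× + (1−cosθ)·[k]×²:
    [+0.88511 -0.16866 -0.43374]
    [+0.14227 +0.98546 -0.09288]
    [+0.44310 +0.02050 +0.89624]
t = (0.0957, -0.0787, 0.8620) m
M0: Pc = R·M0+t = (+0.00191, -0.00366, +0.82439); u = 869.9·(+0.00191)/0.82439 + 306.1 = 308.1204, v = 507.8·(-0.00366)/0.82439 + 243.6 = 241.3483
M1: Pc = R·M1+t = (+0.15946, +0.02167, +0.90326); u = 869.9·(+0.15946)/0.90326 + 306.1 = 459.6747, v = 507.8·(+0.02167)/0.90326 + 243.6 = 255.7813
M2: Pc = R·M2+t = (+0.18949, -0.15374, +0.89961); u = 869.9·(+0.18949)/0.89961 + 306.1 = 489.3271, v = 507.8·(-0.15374)/0.89961 + 243.6 = 156.8165
M3: Pc = R·M3+t = (+0.03194, -0.17907, +0.82074); u = 869.9·(+0.03194)/0.82074 + 306.1 = 339.9486, v = 507.8·(-0.17907)/0.82074 + 243.6 = 132.8090

c0=(308.12, 241.35) c1=(459.67, 255.78) c2=(489.33, 156.82) c3=(339.95, 132.81)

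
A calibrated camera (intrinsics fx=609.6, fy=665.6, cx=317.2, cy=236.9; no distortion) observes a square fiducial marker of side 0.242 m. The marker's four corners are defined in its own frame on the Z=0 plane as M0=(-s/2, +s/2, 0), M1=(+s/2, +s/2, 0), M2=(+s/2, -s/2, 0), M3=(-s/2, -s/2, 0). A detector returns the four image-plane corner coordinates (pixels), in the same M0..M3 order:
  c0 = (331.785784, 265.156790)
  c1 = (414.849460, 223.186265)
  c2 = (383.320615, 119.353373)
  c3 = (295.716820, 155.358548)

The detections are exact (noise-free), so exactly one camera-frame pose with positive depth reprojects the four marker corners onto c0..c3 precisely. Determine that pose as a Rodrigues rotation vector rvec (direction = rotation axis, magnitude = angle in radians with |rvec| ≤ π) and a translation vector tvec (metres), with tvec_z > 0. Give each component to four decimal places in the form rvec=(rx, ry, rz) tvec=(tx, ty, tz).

rvec=(0.0870, -0.4239, -0.3724) tvec=(0.0951, -0.0982, 1.4186)

Intrinsics K: fx=609.6, fy=665.6, cx=317.2, cy=236.9
Marker side s = 0.242 m; corners in marker frame (Z=0):
  M0 = (-0.1210, +0.1210, 0)
  M1 = (+0.1210, +0.1210, 0)
  M2 = (+0.1210, -0.1210, 0)
  M3 = (-0.1210, -0.1210, 0)
Detected image corners:
  c0 = (331.785784, 265.156790) px
  c1 = (414.849460, 223.186265) px
  c2 = (383.320615, 119.353373) px
  c3 = (295.716820, 155.358548) px
Planar DLT: solve 8×8 A·h = b for H (H[2,2]=1):
  H  [+449.34278 +179.35502 +358.05053]
  H  [-109.43693 +462.38960 +190.84801]
  H  [+0.27174 +0.11222 +1.00000]
B = K⁻¹H; ‖b₁‖=0.704917, ‖b₂‖=0.704917; λ = 2/(‖b₁‖+‖b₂‖) = 1.418606, sign → tz>0 ⇒ λ=+1.418606
r₁ = λ·B[:,0] = (+0.84509,-0.37045,+0.38549); r₂ = λ·B[:,1] = (+0.33454,+0.92884,+0.15920)
r₃ = r₁×r₂ = (-0.41703,-0.00558,+0.90888); SVD([r₁ r₂ r₃]) → R = UVᵀ:
  R  [+0.84509 +0.33454 -0.41703]
  R  [-0.37045 +0.92884 -0.00558]
  R  [+0.38549 +0.15920 +0.90888]
t = (+0.09506, -0.09815, +1.41861) m
tr R = 2.682799; θ = arccos((tr R − 1)/2) = 0.570929 rad = 32.712°
axis k = ((R−Rᵀ)₃₂, (R−Rᵀ)₁₃, (R−Rᵀ)₂₁) / (2 sinθ) = (+0.152457, -0.742500, -0.652266)
rvec = θ·k = (+0.087042, -0.423914, -0.372397)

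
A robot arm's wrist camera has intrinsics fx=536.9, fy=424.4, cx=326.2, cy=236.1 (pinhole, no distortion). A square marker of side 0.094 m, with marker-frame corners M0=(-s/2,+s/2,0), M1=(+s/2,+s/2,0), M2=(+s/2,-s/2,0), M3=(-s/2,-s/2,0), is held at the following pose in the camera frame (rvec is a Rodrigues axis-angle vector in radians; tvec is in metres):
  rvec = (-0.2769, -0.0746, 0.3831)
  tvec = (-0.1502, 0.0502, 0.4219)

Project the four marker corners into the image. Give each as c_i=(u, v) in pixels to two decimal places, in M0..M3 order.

c0=(49.00, 313.37) c1=(164.25, 349.91) c2=(215.54, 261.56) c3=(107.51, 226.86)

Intrinsics K: fx=536.9, fy=424.4, cx=326.2, cy=236.1
Marker side s = 0.094 m; corners in marker frame (Z=0):
  M0 = (-0.0470, +0.0470, 0)
  M1 = (+0.0470, +0.0470, 0)
  M2 = (+0.0470, -0.0470, 0)
  M3 = (-0.0470, -0.0470, 0)
rvec = (-0.2769, -0.0746, 0.3831), |rvec| = θ = 0.47854 rad = 27.419°
Rodrigues: sinθ=0.46049, 1−cosθ=0.11233; R = I + sinθ·[k]× + (1−cosθ)·[k]×²:
    [+0.92528 -0.35851 -0.12382]
    [+0.37878 +0.89040 +0.25243]
    [+0.01975 -0.28047 +0.95966]
t = (-0.1502, 0.0502, 0.4219) m
M0: Pc = R·M0+t = (-0.21054, +0.07425, +0.40779); u = 536.9·(-0.21054)/0.40779 + 326.2 = 49.0034, v = 424.4·(+0.07425)/0.40779 + 236.1 = 313.3703
M1: Pc = R·M1+t = (-0.12356, +0.10985, +0.40965); u = 536.9·(-0.12356)/0.40965 + 326.2 = 164.2542, v = 424.4·(+0.10985)/0.40965 + 236.1 = 349.9076
M2: Pc = R·M2+t = (-0.08986, +0.02615, +0.43601); u = 536.9·(-0.08986)/0.43601 + 326.2 = 215.5447, v = 424.4·(+0.02615)/0.43601 + 236.1 = 261.5575
M3: Pc = R·M3+t = (-0.17684, -0.00945, +0.43415); u = 536.9·(-0.17684)/0.43415 + 326.2 = 107.5119, v = 424.4·(-0.00945)/0.43415 + 236.1 = 226.8612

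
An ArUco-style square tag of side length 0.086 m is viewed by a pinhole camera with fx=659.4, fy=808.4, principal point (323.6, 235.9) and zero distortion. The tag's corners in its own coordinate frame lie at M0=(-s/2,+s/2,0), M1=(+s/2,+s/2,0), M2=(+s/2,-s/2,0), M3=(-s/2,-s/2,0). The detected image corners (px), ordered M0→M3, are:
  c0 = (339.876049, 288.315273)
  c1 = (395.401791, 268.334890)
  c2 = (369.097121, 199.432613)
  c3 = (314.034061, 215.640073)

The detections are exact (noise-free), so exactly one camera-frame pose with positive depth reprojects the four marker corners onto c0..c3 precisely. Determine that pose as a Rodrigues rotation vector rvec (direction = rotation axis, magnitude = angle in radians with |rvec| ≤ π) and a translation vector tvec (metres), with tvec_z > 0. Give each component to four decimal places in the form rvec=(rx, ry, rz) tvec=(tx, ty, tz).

rvec=(-0.3947, -0.4265, -0.3245) tvec=(0.0411, 0.0067, 0.8616)

Intrinsics K: fx=659.4, fy=808.4, cx=323.6, cy=235.9
Marker side s = 0.086 m; corners in marker frame (Z=0):
  M0 = (-0.0430, +0.0430, 0)
  M1 = (+0.0430, +0.0430, 0)
  M2 = (+0.0430, -0.0430, 0)
  M3 = (-0.0430, -0.0430, 0)
Detected image corners:
  c0 = (339.876049, 288.315273) px
  c1 = (395.401791, 268.334890) px
  c2 = (369.097121, 199.432613) px
  c3 = (314.034061, 215.640073) px
Planar DLT: solve 8×8 A·h = b for H (H[2,2]=1):
  H  [+831.17336 +179.96833 +355.03852]
  H  [-81.09662 +738.17346 +242.19510]
  H  [+0.53089 -0.34763 +1.00000]
B = K⁻¹H; ‖b₁‖=1.160570, ‖b₂‖=1.160570; λ = 2/(‖b₁‖+‖b₂‖) = 0.861646, sign → tz>0 ⇒ λ=+0.861646
r₁ = λ·B[:,0] = (+0.86162,-0.21992,+0.45744); r₂ = λ·B[:,1] = (+0.38216,+0.87420,-0.29954)
r₃ = r₁×r₂ = (-0.33402,+0.43290,+0.83727); SVD([r₁ r₂ r₃]) → R = UVᵀ:
  R  [+0.86162 +0.38216 -0.33402]
  R  [-0.21992 +0.87420 +0.43290]
  R  [+0.45744 -0.29954 +0.83727]
t = (+0.04108, +0.00671, +0.86165) m
tr R = 2.573090; θ = arccos((tr R − 1)/2) = 0.665602 rad = 38.136°
axis k = ((R−Rᵀ)₃₂, (R−Rᵀ)₁₃, (R−Rᵀ)₂₁) / (2 sinθ) = (-0.593036, -0.640825, -0.487495)
rvec = θ·k = (-0.394726, -0.426534, -0.324478)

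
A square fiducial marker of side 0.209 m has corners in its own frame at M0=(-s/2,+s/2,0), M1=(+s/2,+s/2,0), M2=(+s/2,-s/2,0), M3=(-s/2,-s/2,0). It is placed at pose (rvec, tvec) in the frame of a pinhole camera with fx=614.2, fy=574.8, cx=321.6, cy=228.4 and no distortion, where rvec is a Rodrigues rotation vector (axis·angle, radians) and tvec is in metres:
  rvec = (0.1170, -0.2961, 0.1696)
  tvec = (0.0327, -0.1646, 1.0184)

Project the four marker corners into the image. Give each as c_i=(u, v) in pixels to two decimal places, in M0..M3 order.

Intrinsics K: fx=614.2, fy=574.8, cx=321.6, cy=228.4
Marker side s = 0.209 m; corners in marker frame (Z=0):
  M0 = (-0.1045, +0.1045, 0)
  M1 = (+0.1045, +0.1045, 0)
  M2 = (+0.1045, -0.1045, 0)
  M3 = (-0.1045, -0.1045, 0)
rvec = (0.1170, -0.2961, 0.1696), |rvec| = θ = 0.36073 rad = 20.668°
Rodrigues: sinθ=0.35296, 1−cosθ=0.06436; R = I + sinθ·[k]× + (1−cosθ)·[k]×²:
    [+0.94241 -0.18308 -0.27991]
    [+0.14881 +0.97900 -0.13932]
    [+0.29953 +0.08964 +0.94987]
t = (0.0327, -0.1646, 1.0184) m
M0: Pc = R·M0+t = (-0.08491, -0.07784, +0.99647); u = 614.2·(-0.08491)/0.99647 + 321.6 = 269.2611, v = 574.8·(-0.07784)/0.99647 + 228.4 = 183.4960
M1: Pc = R·M1+t = (+0.11205, -0.04674, +1.05907); u = 614.2·(+0.11205)/1.05907 + 321.6 = 386.5826, v = 574.8·(-0.04674)/1.05907 + 228.4 = 203.0304
M2: Pc = R·M2+t = (+0.15031, -0.25136, +1.04033); u = 614.2·(+0.15031)/1.04033 + 321.6 = 410.3433, v = 574.8·(-0.25136)/1.04033 + 228.4 = 89.5226
M3: Pc = R·M3+t = (-0.04665, -0.28246, +0.97773); u = 614.2·(-0.04665)/0.97773 + 321.6 = 292.2951, v = 574.8·(-0.28246)/0.97773 + 228.4 = 62.3462

c0=(269.26, 183.50) c1=(386.58, 203.03) c2=(410.34, 89.52) c3=(292.30, 62.35)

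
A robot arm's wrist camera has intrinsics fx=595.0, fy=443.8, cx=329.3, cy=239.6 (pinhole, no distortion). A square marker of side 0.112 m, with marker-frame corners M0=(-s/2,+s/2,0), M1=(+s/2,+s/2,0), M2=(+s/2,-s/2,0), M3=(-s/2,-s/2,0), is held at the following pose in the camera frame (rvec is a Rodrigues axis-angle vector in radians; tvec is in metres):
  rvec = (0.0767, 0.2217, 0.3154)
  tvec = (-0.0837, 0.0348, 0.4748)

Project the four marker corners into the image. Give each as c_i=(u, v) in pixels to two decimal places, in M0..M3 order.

c0=(145.21, 302.88) c1=(267.77, 339.39) c2=(309.69, 239.01) c3=(182.01, 206.35)

Intrinsics K: fx=595.0, fy=443.8, cx=329.3, cy=239.6
Marker side s = 0.112 m; corners in marker frame (Z=0):
  M0 = (-0.0560, +0.0560, 0)
  M1 = (+0.0560, +0.0560, 0)
  M2 = (+0.0560, -0.0560, 0)
  M3 = (-0.0560, -0.0560, 0)
rvec = (0.0767, 0.2217, 0.3154), |rvec| = θ = 0.39308 rad = 22.522°
Rodrigues: sinθ=0.38303, 1−cosθ=0.07627; R = I + sinθ·[k]× + (1−cosθ)·[k]×²:
    [+0.92664 -0.29895 +0.22798]
    [+0.31573 +0.94799 -0.04023]
    [-0.20409 +0.10925 +0.97284]
t = (-0.0837, 0.0348, 0.4748) m
M0: Pc = R·M0+t = (-0.15233, +0.07021, +0.49235); u = 595.0·(-0.15233)/0.49235 + 329.3 = 145.2065, v = 443.8·(+0.07021)/0.49235 + 239.6 = 302.8840
M1: Pc = R·M1+t = (-0.04855, +0.10557, +0.46949); u = 595.0·(-0.04855)/0.46949 + 329.3 = 267.7717, v = 443.8·(+0.10557)/0.46949 + 239.6 = 339.3924
M2: Pc = R·M2+t = (-0.01507, -0.00061, +0.45725); u = 595.0·(-0.01507)/0.45725 + 329.3 = 309.6937, v = 443.8·(-0.00061)/0.45725 + 239.6 = 239.0112
M3: Pc = R·M3+t = (-0.11885, -0.03597, +0.48011); u = 595.0·(-0.11885)/0.48011 + 329.3 = 182.0087, v = 443.8·(-0.03597)/0.48011 + 239.6 = 206.3515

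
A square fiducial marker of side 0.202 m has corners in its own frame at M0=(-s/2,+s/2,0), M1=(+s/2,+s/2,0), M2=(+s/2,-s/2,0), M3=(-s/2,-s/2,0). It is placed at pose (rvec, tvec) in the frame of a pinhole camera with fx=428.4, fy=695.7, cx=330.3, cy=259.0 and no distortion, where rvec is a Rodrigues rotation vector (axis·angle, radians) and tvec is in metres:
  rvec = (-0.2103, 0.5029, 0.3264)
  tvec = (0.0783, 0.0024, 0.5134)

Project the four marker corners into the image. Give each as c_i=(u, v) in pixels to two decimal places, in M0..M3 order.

Intrinsics K: fx=428.4, fy=695.7, cx=330.3, cy=259.0
Marker side s = 0.202 m; corners in marker frame (Z=0):
  M0 = (-0.1010, +0.1010, 0)
  M1 = (+0.1010, +0.1010, 0)
  M2 = (+0.1010, -0.1010, 0)
  M3 = (-0.1010, -0.1010, 0)
rvec = (-0.2103, 0.5029, 0.3264), |rvec| = θ = 0.63535 rad = 36.403°
Rodrigues: sinθ=0.59346, 1−cosθ=0.19514; R = I + sinθ·[k]× + (1−cosθ)·[k]×²:
    [+0.82624 -0.35600 +0.43656]
    [+0.25375 +0.92712 +0.27578]
    [-0.50292 -0.11708 +0.85636]
t = (0.0783, 0.0024, 0.5134) m
M0: Pc = R·M0+t = (-0.04111, +0.07041, +0.55237); u = 428.4·(-0.04111)/0.55237 + 330.3 = 298.4188, v = 695.7·(+0.07041)/0.55237 + 259.0 = 347.6801
M1: Pc = R·M1+t = (+0.12579, +0.12167, +0.45078); u = 428.4·(+0.12579)/0.45078 + 330.3 = 449.8490, v = 695.7·(+0.12167)/0.45078 + 259.0 = 446.7742
M2: Pc = R·M2+t = (+0.19771, -0.06561, +0.47443); u = 428.4·(+0.19771)/0.47443 + 330.3 = 508.8249, v = 695.7·(-0.06561)/0.47443 + 259.0 = 162.7902
M3: Pc = R·M3+t = (+0.03081, -0.11687, +0.57602); u = 428.4·(+0.03081)/0.57602 + 330.3 = 353.2111, v = 695.7·(-0.11687)/0.57602 + 259.0 = 117.8501

c0=(298.42, 347.68) c1=(449.85, 446.77) c2=(508.82, 162.79) c3=(353.21, 117.85)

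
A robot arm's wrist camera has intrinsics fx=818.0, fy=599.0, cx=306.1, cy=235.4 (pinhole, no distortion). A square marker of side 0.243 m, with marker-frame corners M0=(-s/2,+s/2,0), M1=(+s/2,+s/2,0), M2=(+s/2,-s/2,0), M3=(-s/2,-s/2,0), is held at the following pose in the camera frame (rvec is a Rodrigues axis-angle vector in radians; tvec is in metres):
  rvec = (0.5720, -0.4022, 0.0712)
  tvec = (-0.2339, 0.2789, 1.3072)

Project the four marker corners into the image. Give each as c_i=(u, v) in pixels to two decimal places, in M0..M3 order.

Intrinsics K: fx=818.0, fy=599.0, cx=306.1, cy=235.4
Marker side s = 0.243 m; corners in marker frame (Z=0):
  M0 = (-0.1215, +0.1215, 0)
  M1 = (+0.1215, +0.1215, 0)
  M2 = (+0.1215, -0.1215, 0)
  M3 = (-0.1215, -0.1215, 0)
rvec = (0.5720, -0.4022, 0.0712), |rvec| = θ = 0.70286 rad = 40.271°
Rodrigues: sinθ=0.64641, 1−cosθ=0.23701; R = I + sinθ·[k]× + (1−cosθ)·[k]×²:
    [+0.91996 -0.17585 -0.35035]
    [-0.04489 +0.84060 -0.53979]
    [+0.38943 +0.51231 +0.76543]
t = (-0.2339, 0.2789, 1.3072) m
M0: Pc = R·M0+t = (-0.36704, +0.38649, +1.32213); u = 818.0·(-0.36704)/1.32213 + 306.1 = 79.0122, v = 599.0·(+0.38649)/1.32213 + 235.4 = 410.5006
M1: Pc = R·M1+t = (-0.14349, +0.37558, +1.41676); u = 818.0·(-0.14349)/1.41676 + 306.1 = 223.2523, v = 599.0·(+0.37558)/1.41676 + 235.4 = 394.1929
M2: Pc = R·M2+t = (-0.10076, +0.17131, +1.29227); u = 818.0·(-0.10076)/1.29227 + 306.1 = 242.3202, v = 599.0·(+0.17131)/1.29227 + 235.4 = 314.8079
M3: Pc = R·M3+t = (-0.32431, +0.18222, +1.19764); u = 818.0·(-0.32431)/1.19764 + 306.1 = 84.5932, v = 599.0·(+0.18222)/1.19764 + 235.4 = 326.5381

c0=(79.01, 410.50) c1=(223.25, 394.19) c2=(242.32, 314.81) c3=(84.59, 326.54)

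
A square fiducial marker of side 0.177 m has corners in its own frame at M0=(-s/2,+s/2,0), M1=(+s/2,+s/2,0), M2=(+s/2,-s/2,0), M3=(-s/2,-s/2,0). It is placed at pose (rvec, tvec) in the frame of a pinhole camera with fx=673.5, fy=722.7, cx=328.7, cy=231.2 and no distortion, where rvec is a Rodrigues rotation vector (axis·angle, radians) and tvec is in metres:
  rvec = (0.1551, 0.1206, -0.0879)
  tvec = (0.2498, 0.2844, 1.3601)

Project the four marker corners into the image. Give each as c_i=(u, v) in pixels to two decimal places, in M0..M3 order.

Intrinsics K: fx=673.5, fy=722.7, cx=328.7, cy=231.2
Marker side s = 0.177 m; corners in marker frame (Z=0):
  M0 = (-0.0885, +0.0885, 0)
  M1 = (+0.0885, +0.0885, 0)
  M2 = (+0.0885, -0.0885, 0)
  M3 = (-0.0885, -0.0885, 0)
rvec = (0.1551, 0.1206, -0.0879), |rvec| = θ = 0.21524 rad = 12.332°
Rodrigues: sinθ=0.21358, 1−cosθ=0.02307; R = I + sinθ·[k]× + (1−cosθ)·[k]×²:
    [+0.98891 +0.09654 +0.11288]
    [-0.07791 +0.98417 -0.15919]
    [-0.12646 +0.14863 +0.98077]
t = (0.2498, 0.2844, 1.3601) m
M0: Pc = R·M0+t = (+0.17083, +0.37839, +1.38445); u = 673.5·(+0.17083)/1.38445 + 328.7 = 411.8025, v = 722.7·(+0.37839)/1.38445 + 231.2 = 428.7269
M1: Pc = R·M1+t = (+0.34586, +0.36460, +1.36206); u = 673.5·(+0.34586)/1.36206 + 328.7 = 499.7188, v = 722.7·(+0.36460)/1.36206 + 231.2 = 424.6564
M2: Pc = R·M2+t = (+0.32877, +0.19041, +1.33575); u = 673.5·(+0.32877)/1.33575 + 328.7 = 494.4712, v = 722.7·(+0.19041)/1.33575 + 231.2 = 334.2178
M3: Pc = R·M3+t = (+0.15374, +0.20420, +1.35814); u = 673.5·(+0.15374)/1.35814 + 328.7 = 404.9385, v = 722.7·(+0.20420)/1.35814 + 231.2 = 339.8577

c0=(411.80, 428.73) c1=(499.72, 424.66) c2=(494.47, 334.22) c3=(404.94, 339.86)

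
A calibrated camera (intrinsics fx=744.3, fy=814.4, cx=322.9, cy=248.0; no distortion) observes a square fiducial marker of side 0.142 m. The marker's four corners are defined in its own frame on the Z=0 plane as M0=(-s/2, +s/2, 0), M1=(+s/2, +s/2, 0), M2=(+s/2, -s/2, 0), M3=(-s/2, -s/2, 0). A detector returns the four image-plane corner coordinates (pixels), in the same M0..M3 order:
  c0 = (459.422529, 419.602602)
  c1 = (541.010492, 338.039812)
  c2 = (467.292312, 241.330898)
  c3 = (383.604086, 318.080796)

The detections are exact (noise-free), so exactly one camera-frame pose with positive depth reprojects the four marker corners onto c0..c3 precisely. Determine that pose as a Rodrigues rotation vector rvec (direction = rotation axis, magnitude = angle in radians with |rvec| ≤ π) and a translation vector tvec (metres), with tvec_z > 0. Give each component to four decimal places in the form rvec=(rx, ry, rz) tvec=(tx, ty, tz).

Intrinsics K: fx=744.3, fy=814.4, cx=322.9, cy=248.0
Marker side s = 0.142 m; corners in marker frame (Z=0):
  M0 = (-0.0710, +0.0710, 0)
  M1 = (+0.0710, +0.0710, 0)
  M2 = (+0.0710, -0.0710, 0)
  M3 = (-0.0710, -0.0710, 0)
Detected image corners:
  c0 = (459.422529, 419.602602) px
  c1 = (541.010492, 338.039812) px
  c2 = (467.292312, 241.330898) px
  c3 = (383.604086, 318.080796) px
Planar DLT: solve 8×8 A·h = b for H (H[2,2]=1):
  H  [+712.28424 +491.34875 +463.45722]
  H  [-464.66114 +672.72838 +328.20611]
  H  [+0.28150 -0.07571 +1.00000]
B = K⁻¹H; ‖b₁‖=1.098607, ‖b₂‖=1.098607; λ = 2/(‖b₁‖+‖b₂‖) = 0.910243, sign → tz>0 ⇒ λ=+0.910243
r₁ = λ·B[:,0] = (+0.75993,-0.59737,+0.25623); r₂ = λ·B[:,1] = (+0.63079,+0.77288,-0.06891)
r₃ = r₁×r₂ = (-0.15687,+0.21400,+0.96416); SVD([r₁ r₂ r₃]) → R = UVᵀ:
  R  [+0.75993 +0.63079 -0.15687]
  R  [-0.59737 +0.77288 +0.21400]
  R  [+0.25623 -0.06891 +0.96416]
t = (+0.17189, +0.08965, +0.91024) m
tr R = 2.496969; θ = arccos((tr R − 1)/2) = 0.725022 rad = 41.541°
axis k = ((R−Rᵀ)₃₂, (R−Rᵀ)₁₃, (R−Rᵀ)₂₁) / (2 sinθ) = (-0.213309, -0.311468, -0.926006)
rvec = θ·k = (-0.154654, -0.225821, -0.671375)

rvec=(-0.1547, -0.2258, -0.6714) tvec=(0.1719, 0.0896, 0.9102)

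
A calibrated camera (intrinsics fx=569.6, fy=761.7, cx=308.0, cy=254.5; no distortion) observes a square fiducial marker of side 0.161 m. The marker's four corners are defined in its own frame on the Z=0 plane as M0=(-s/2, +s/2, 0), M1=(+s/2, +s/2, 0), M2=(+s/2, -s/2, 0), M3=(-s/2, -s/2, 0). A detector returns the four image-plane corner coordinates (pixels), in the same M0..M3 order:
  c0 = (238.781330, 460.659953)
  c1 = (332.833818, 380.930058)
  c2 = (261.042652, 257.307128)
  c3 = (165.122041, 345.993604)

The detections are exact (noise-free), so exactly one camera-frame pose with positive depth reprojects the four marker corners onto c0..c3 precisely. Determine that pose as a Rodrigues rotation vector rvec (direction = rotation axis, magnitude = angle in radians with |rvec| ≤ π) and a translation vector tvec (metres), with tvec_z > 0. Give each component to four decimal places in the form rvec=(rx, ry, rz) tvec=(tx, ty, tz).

rvec=(0.2939, 0.1109, -0.6150) tvec=(-0.0788, 0.1096, 0.7657)

Intrinsics K: fx=569.6, fy=761.7, cx=308.0, cy=254.5
Marker side s = 0.161 m; corners in marker frame (Z=0):
  M0 = (-0.0805, +0.0805, 0)
  M1 = (+0.0805, +0.0805, 0)
  M2 = (+0.0805, -0.0805, 0)
  M3 = (-0.0805, -0.0805, 0)
Detected image corners:
  c0 = (238.781330, 460.659953) px
  c1 = (332.833818, 380.930058) px
  c2 = (261.042652, 257.307128) px
  c3 = (165.122041, 345.993604) px
Planar DLT: solve 8×8 A·h = b for H (H[2,2]=1):
  H  [+528.23280 +529.45977 +249.41185]
  H  [-611.53923 +851.89948 +363.55222]
  H  [-0.24695 +0.31123 +1.00000]
B = K⁻¹H; ‖b₁‖=1.305915, ‖b₂‖=1.305915; λ = 2/(‖b₁‖+‖b₂‖) = 0.765746, sign → tz>0 ⇒ λ=+0.765746
r₁ = λ·B[:,0] = (+0.81239,-0.55161,-0.18910); r₂ = λ·B[:,1] = (+0.58291,+0.77680,+0.23832)
r₃ = r₁×r₂ = (+0.01543,-0.30384,+0.95260); SVD([r₁ r₂ r₃]) → R = UVᵀ:
  R  [+0.81239 +0.58291 +0.01543]
  R  [-0.55161 +0.77680 -0.30384]
  R  [-0.18910 +0.23832 +0.95260]
t = (-0.07876, +0.10963, +0.76575) m
tr R = 2.541781; θ = arccos((tr R − 1)/2) = 0.690559 rad = 39.566°
axis k = ((R−Rᵀ)₃₂, (R−Rᵀ)₁₃, (R−Rᵀ)₂₁) / (2 sinθ) = (+0.425583, +0.160552, -0.890563)
rvec = θ·k = (+0.293890, +0.110871, -0.614986)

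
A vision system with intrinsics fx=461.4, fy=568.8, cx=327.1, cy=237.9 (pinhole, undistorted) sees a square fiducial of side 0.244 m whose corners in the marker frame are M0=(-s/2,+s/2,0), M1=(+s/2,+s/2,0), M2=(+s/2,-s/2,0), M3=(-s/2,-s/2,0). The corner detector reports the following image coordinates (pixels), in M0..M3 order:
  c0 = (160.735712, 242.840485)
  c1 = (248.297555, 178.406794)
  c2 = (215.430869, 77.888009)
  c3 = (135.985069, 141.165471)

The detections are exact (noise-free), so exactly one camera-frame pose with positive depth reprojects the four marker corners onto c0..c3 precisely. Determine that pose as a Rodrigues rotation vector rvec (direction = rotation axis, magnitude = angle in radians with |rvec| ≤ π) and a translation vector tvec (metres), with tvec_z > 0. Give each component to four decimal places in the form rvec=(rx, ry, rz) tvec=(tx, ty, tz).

rvec=(-0.3307, 0.2748, -0.4618) tvec=(-0.3267, -0.1517, 1.0888)

Intrinsics K: fx=461.4, fy=568.8, cx=327.1, cy=237.9
Marker side s = 0.244 m; corners in marker frame (Z=0):
  M0 = (-0.1220, +0.1220, 0)
  M1 = (+0.1220, +0.1220, 0)
  M2 = (+0.1220, -0.1220, 0)
  M3 = (-0.1220, -0.1220, 0)
Detected image corners:
  c0 = (160.735712, 242.840485) px
  c1 = (248.297555, 178.406794) px
  c2 = (215.430869, 77.888009) px
  c3 = (135.985069, 141.165471) px
Planar DLT: solve 8×8 A·h = b for H (H[2,2]=1):
  H  [+309.58095 +53.02410 +188.65797]
  H  [-288.51293 +359.89989 +158.63110]
  H  [-0.16810 -0.34034 +1.00000]
B = K⁻¹H; ‖b₁‖=0.918402, ‖b₂‖=0.918402; λ = 2/(‖b₁‖+‖b₂‖) = 1.088847, sign → tz>0 ⇒ λ=+1.088847
r₁ = λ·B[:,0] = (+0.86033,-0.47574,-0.18303); r₂ = λ·B[:,1] = (+0.38785,+0.84395,-0.37058)
r₃ = r₁×r₂ = (+0.33077,+0.24783,+0.91059); SVD([r₁ r₂ r₃]) → R = UVᵀ:
  R  [+0.86033 +0.38785 +0.33077]
  R  [-0.47574 +0.84395 +0.24783]
  R  [-0.18303 -0.37058 +0.91059]
t = (-0.32671, -0.15174, +1.08885) m
tr R = 2.614864; θ = arccos((tr R − 1)/2) = 0.631010 rad = 36.154°
axis k = ((R−Rᵀ)₃₂, (R−Rᵀ)₁₃, (R−Rᵀ)₂₁) / (2 sinθ) = (-0.524114, +0.435455, -0.731904)
rvec = θ·k = (-0.330721, +0.274776, -0.461839)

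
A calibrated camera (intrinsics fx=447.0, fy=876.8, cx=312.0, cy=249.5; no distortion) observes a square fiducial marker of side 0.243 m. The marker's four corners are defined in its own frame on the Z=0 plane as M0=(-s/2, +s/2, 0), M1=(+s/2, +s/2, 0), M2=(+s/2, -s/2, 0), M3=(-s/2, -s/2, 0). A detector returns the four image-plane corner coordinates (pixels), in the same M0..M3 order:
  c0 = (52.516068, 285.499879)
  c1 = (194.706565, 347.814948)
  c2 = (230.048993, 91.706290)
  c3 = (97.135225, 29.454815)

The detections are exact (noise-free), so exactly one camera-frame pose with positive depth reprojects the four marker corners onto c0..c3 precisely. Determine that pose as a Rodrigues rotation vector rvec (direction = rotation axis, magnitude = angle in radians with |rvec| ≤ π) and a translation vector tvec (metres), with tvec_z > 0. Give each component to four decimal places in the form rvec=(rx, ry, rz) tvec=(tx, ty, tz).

rvec=(-0.1985, -0.0716, 0.2221) tvec=(-0.2932, -0.0578, 0.7836)

Intrinsics K: fx=447.0, fy=876.8, cx=312.0, cy=249.5
Marker side s = 0.243 m; corners in marker frame (Z=0):
  M0 = (-0.1215, +0.1215, 0)
  M1 = (+0.1215, +0.1215, 0)
  M2 = (+0.1215, -0.1215, 0)
  M3 = (-0.1215, -0.1215, 0)
Detected image corners:
  c0 = (52.516068, 285.499879) px
  c1 = (194.706565, 347.814948) px
  c2 = (230.048993, 91.706290) px
  c3 = (97.135225, 29.454815) px
Planar DLT: solve 8×8 A·h = b for H (H[2,2]=1):
  H  [+574.37279 -201.64919 +144.75082]
  H  [+268.01725 +1004.87053 +184.81712]
  H  [+0.06209 -0.25949 +1.00000]
B = K⁻¹H; ‖b₁‖=1.276089, ‖b₂‖=1.276089; λ = 2/(‖b₁‖+‖b₂‖) = 0.783645, sign → tz>0 ⇒ λ=+0.783645
r₁ = λ·B[:,0] = (+0.97298,+0.22570,+0.04866); r₂ = λ·B[:,1] = (-0.21158,+0.95597,-0.20335)
r₃ = r₁×r₂ = (-0.09241,+0.18756,+0.97790); SVD([r₁ r₂ r₃]) → R = UVᵀ:
  R  [+0.97298 -0.21158 -0.09241]
  R  [+0.22570 +0.95597 +0.18756]
  R  [+0.04866 -0.20335 +0.97790]
t = (-0.29321, -0.05781, +0.78364) m
tr R = 2.906851; θ = arccos((tr R − 1)/2) = 0.306400 rad = 17.555°
axis k = ((R−Rᵀ)₃₂, (R−Rᵀ)₁₃, (R−Rᵀ)₂₁) / (2 sinθ) = (-0.647993, -0.233843, +0.724860)
rvec = θ·k = (-0.198545, -0.071650, +0.222097)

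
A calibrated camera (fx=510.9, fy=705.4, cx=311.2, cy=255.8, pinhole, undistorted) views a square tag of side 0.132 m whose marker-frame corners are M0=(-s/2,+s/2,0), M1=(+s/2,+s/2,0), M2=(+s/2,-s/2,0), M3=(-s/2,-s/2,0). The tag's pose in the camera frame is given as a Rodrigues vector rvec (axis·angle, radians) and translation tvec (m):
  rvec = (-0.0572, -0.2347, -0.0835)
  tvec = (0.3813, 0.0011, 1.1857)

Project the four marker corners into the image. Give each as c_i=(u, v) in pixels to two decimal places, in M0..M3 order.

Intrinsics K: fx=510.9, fy=705.4, cx=311.2, cy=255.8
Marker side s = 0.132 m; corners in marker frame (Z=0):
  M0 = (-0.0660, +0.0660, 0)
  M1 = (+0.0660, +0.0660, 0)
  M2 = (+0.0660, -0.0660, 0)
  M3 = (-0.0660, -0.0660, 0)
rvec = (-0.0572, -0.2347, -0.0835), |rvec| = θ = 0.25559 rad = 14.644°
Rodrigues: sinθ=0.25282, 1−cosθ=0.03249; R = I + sinθ·[k]× + (1−cosθ)·[k]×²:
    [+0.96914 +0.08927 -0.22978]
    [-0.07592 +0.99491 +0.06632]
    [+0.23453 -0.04683 +0.97098]
t = (0.3813, 0.0011, 1.1857) m
M0: Pc = R·M0+t = (+0.32323, +0.07177, +1.16713); u = 510.9·(+0.32323)/1.16713 + 311.2 = 452.6902, v = 705.4·(+0.07177)/1.16713 + 255.8 = 299.1796
M1: Pc = R·M1+t = (+0.45116, +0.06175, +1.19809); u = 510.9·(+0.45116)/1.19809 + 311.2 = 503.5858, v = 705.4·(+0.06175)/1.19809 + 255.8 = 292.1585
M2: Pc = R·M2+t = (+0.43937, -0.06957, +1.20427); u = 510.9·(+0.43937)/1.20427 + 311.2 = 497.5991, v = 705.4·(-0.06957)/1.20427 + 255.8 = 215.0469
M3: Pc = R·M3+t = (+0.31144, -0.05955, +1.17331); u = 510.9·(+0.31144)/1.17331 + 311.2 = 446.8137, v = 705.4·(-0.05955)/1.17331 + 255.8 = 219.9964

c0=(452.69, 299.18) c1=(503.59, 292.16) c2=(497.60, 215.05) c3=(446.81, 220.00)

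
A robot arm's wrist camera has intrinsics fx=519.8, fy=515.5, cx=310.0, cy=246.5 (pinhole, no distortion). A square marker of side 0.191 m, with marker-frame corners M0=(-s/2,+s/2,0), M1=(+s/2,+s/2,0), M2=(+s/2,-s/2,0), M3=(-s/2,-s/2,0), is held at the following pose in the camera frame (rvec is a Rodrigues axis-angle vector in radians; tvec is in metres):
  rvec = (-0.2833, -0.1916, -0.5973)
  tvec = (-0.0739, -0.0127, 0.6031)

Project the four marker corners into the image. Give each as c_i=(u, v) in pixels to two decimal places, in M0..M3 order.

c0=(220.50, 350.66) c1=(360.16, 257.17) c2=(268.58, 136.39) c3=(130.57, 213.76)

Intrinsics K: fx=519.8, fy=515.5, cx=310.0, cy=246.5
Marker side s = 0.191 m; corners in marker frame (Z=0):
  M0 = (-0.0955, +0.0955, 0)
  M1 = (+0.0955, +0.0955, 0)
  M2 = (+0.0955, -0.0955, 0)
  M3 = (-0.0955, -0.0955, 0)
rvec = (-0.2833, -0.1916, -0.5973), |rvec| = θ = 0.68829 rad = 39.436°
Rodrigues: sinθ=0.63521, 1−cosθ=0.22766; R = I + sinθ·[k]× + (1−cosθ)·[k]×²:
    [+0.81091 +0.57733 -0.09551]
    [-0.52516 +0.78998 +0.31645]
    [+0.25815 -0.20646 +0.94379]
t = (-0.0739, -0.0127, 0.6031) m
M0: Pc = R·M0+t = (-0.09621, +0.11290, +0.55873); u = 519.8·(-0.09621)/0.55873 + 310.0 = 220.4967, v = 515.5·(+0.11290)/0.55873 + 246.5 = 350.6606
M1: Pc = R·M1+t = (+0.05868, +0.01259, +0.60804); u = 519.8·(+0.05868)/0.60804 + 310.0 = 360.1616, v = 515.5·(+0.01259)/0.60804 + 246.5 = 257.1742
M2: Pc = R·M2+t = (-0.05159, -0.13830, +0.64747); u = 519.8·(-0.05159)/0.64747 + 310.0 = 268.5799, v = 515.5·(-0.13830)/0.64747 + 246.5 = 136.3923
M3: Pc = R·M3+t = (-0.20648, -0.03799, +0.59816); u = 519.8·(-0.20648)/0.59816 + 310.0 = 130.5734, v = 515.5·(-0.03799)/0.59816 + 246.5 = 213.7598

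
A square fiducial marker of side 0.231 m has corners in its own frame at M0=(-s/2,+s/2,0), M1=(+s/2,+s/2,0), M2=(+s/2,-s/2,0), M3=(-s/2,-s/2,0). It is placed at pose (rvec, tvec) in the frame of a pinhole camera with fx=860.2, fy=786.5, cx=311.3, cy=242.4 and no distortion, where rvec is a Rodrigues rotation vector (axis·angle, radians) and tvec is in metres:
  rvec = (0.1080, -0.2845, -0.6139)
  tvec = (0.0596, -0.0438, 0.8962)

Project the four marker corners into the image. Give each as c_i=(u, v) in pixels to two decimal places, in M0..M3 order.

Intrinsics K: fx=860.2, fy=786.5, cx=311.3, cy=242.4
Marker side s = 0.231 m; corners in marker frame (Z=0):
  M0 = (-0.1155, +0.1155, 0)
  M1 = (+0.1155, +0.1155, 0)
  M2 = (+0.1155, -0.1155, 0)
  M3 = (-0.1155, -0.1155, 0)
rvec = (0.1080, -0.2845, -0.6139), |rvec| = θ = 0.68518 rad = 39.258°
Rodrigues: sinθ=0.63282, 1−cosθ=0.22570; R = I + sinθ·[k]× + (1−cosθ)·[k]×²:
    [+0.77991 +0.55221 -0.29463]
    [-0.58175 +0.81321 -0.01578]
    [+0.23088 +0.18371 +0.95548]
t = (0.0596, -0.0438, 0.8962) m
M0: Pc = R·M0+t = (+0.03330, +0.11732, +0.89075); u = 860.2·(+0.03330)/0.89075 + 311.3 = 343.4583, v = 786.5·(+0.11732)/0.89075 + 242.4 = 345.9877
M1: Pc = R·M1+t = (+0.21346, -0.01707, +0.94409); u = 860.2·(+0.21346)/0.94409 + 311.3 = 505.7930, v = 786.5·(-0.01707)/0.94409 + 242.4 = 228.1826
M2: Pc = R·M2+t = (+0.08590, -0.20492, +0.90165); u = 860.2·(+0.08590)/0.90165 + 311.3 = 393.2507, v = 786.5·(-0.20492)/0.90165 + 242.4 = 63.6515
M3: Pc = R·M3+t = (-0.09426, -0.07053, +0.84831); u = 860.2·(-0.09426)/0.84831 + 311.3 = 215.7197, v = 786.5·(-0.07053)/0.84831 + 242.4 = 177.0057

c0=(343.46, 345.99) c1=(505.79, 228.18) c2=(393.25, 63.65) c3=(215.72, 177.01)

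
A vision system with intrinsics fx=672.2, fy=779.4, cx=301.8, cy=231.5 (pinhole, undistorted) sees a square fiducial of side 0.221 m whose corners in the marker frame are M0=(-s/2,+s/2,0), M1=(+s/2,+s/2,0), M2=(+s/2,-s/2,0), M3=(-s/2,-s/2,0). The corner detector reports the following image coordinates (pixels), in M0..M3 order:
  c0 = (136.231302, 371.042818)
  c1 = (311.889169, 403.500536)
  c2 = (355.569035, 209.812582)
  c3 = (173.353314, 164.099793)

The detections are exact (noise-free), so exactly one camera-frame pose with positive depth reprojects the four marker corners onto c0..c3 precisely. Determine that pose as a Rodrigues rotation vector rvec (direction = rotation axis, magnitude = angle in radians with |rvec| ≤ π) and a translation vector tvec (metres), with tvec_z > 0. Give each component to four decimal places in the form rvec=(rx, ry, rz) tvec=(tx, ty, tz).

Intrinsics K: fx=672.2, fy=779.4, cx=301.8, cy=231.5
Marker side s = 0.221 m; corners in marker frame (Z=0):
  M0 = (-0.1105, +0.1105, 0)
  M1 = (+0.1105, +0.1105, 0)
  M2 = (+0.1105, -0.1105, 0)
  M3 = (-0.1105, -0.1105, 0)
Detected image corners:
  c0 = (136.231302, 371.042818) px
  c1 = (311.889169, 403.500536) px
  c2 = (355.569035, 209.812582) px
  c3 = (173.353314, 164.099793) px
Planar DLT: solve 8×8 A·h = b for H (H[2,2]=1):
  H  [+871.78175 -128.61582 +246.29044]
  H  [+249.55644 +969.75189 +290.14082]
  H  [+0.25579 +0.22359 +1.00000]
B = K⁻¹H; ‖b₁‖=1.233835, ‖b₂‖=1.233834; λ = 2/(‖b₁‖+‖b₂‖) = 0.810481, sign → tz>0 ⇒ λ=+0.810481
r₁ = λ·B[:,0] = (+0.95804,+0.19793,+0.20731); r₂ = λ·B[:,1] = (-0.23643,+0.95460,+0.18121)
r₃ = r₁×r₂ = (-0.16203,-0.22262,+0.96134); SVD([r₁ r₂ r₃]) → R = UVᵀ:
  R  [+0.95804 -0.23643 -0.16203]
  R  [+0.19793 +0.95460 -0.22262]
  R  [+0.20731 +0.18121 +0.96134]
t = (-0.06693, +0.06098, +0.81048) m
tr R = 2.873987; θ = arccos((tr R − 1)/2) = 0.356875 rad = 20.447°
axis k = ((R−Rᵀ)₃₂, (R−Rᵀ)₁₃, (R−Rᵀ)₂₁) / (2 sinθ) = (+0.577987, -0.528625, +0.621681)
rvec = θ·k = (+0.206269, -0.188653, +0.221862)

rvec=(0.2063, -0.1887, 0.2219) tvec=(-0.0669, 0.0610, 0.8105)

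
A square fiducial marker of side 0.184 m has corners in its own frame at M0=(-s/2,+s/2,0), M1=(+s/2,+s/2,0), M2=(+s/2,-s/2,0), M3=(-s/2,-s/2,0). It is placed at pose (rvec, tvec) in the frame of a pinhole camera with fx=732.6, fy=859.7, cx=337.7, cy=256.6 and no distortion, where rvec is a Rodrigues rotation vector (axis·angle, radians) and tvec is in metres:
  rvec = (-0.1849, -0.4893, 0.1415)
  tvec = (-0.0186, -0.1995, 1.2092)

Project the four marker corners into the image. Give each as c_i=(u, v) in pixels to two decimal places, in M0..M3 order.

Intrinsics K: fx=732.6, fy=859.7, cx=337.7, cy=256.6
Marker side s = 0.184 m; corners in marker frame (Z=0):
  M0 = (-0.0920, +0.0920, 0)
  M1 = (+0.0920, +0.0920, 0)
  M2 = (+0.0920, -0.0920, 0)
  M3 = (-0.0920, -0.0920, 0)
rvec = (-0.1849, -0.4893, 0.1415), |rvec| = θ = 0.54187 rad = 31.047°
Rodrigues: sinθ=0.51574, 1−cosθ=0.14326; R = I + sinθ·[k]× + (1−cosθ)·[k]×²:
    [+0.87342 -0.09054 -0.47847]
    [+0.17882 +0.97355 +0.14220]
    [+0.45294 -0.20976 +0.86651]
t = (-0.0186, -0.1995, 1.2092) m
M0: Pc = R·M0+t = (-0.10728, -0.12638, +1.14823); u = 732.6·(-0.10728)/1.14823 + 337.7 = 269.2499, v = 859.7·(-0.12638)/1.14823 + 256.6 = 161.9740
M1: Pc = R·M1+t = (+0.05343, -0.09348, +1.23157); u = 732.6·(+0.05343)/1.23157 + 337.7 = 369.4803, v = 859.7·(-0.09348)/1.23157 + 256.6 = 191.3447
M2: Pc = R·M2+t = (+0.07008, -0.27262, +1.27017); u = 732.6·(+0.07008)/1.27017 + 337.7 = 378.1229, v = 859.7·(-0.27262)/1.27017 + 256.6 = 72.0830
M3: Pc = R·M3+t = (-0.09063, -0.30552, +1.18683); u = 732.6·(-0.09063)/1.18683 + 337.7 = 281.7589, v = 859.7·(-0.30552)/1.18683 + 256.6 = 35.2927

c0=(269.25, 161.97) c1=(369.48, 191.34) c2=(378.12, 72.08) c3=(281.76, 35.29)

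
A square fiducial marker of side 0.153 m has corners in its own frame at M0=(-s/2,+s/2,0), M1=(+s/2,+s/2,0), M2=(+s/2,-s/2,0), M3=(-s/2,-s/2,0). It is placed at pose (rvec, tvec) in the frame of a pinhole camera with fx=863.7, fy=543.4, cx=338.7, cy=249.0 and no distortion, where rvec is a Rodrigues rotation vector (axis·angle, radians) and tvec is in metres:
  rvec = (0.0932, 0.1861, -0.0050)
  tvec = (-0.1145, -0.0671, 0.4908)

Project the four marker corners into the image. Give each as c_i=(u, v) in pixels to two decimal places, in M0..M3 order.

Intrinsics K: fx=863.7, fy=543.4, cx=338.7, cy=249.0
Marker side s = 0.153 m; corners in marker frame (Z=0):
  M0 = (-0.0765, +0.0765, 0)
  M1 = (+0.0765, +0.0765, 0)
  M2 = (+0.0765, -0.0765, 0)
  M3 = (-0.0765, -0.0765, 0)
rvec = (0.0932, 0.1861, -0.0050), |rvec| = θ = 0.20819 rad = 11.929°
Rodrigues: sinθ=0.20669, 1−cosθ=0.02159; R = I + sinθ·[k]× + (1−cosθ)·[k]×²:
    [+0.98273 +0.01360 +0.18453]
    [+0.00368 +0.99566 -0.09299]
    [-0.18499 +0.09206 +0.97842]
t = (-0.1145, -0.0671, 0.4908) m
M0: Pc = R·M0+t = (-0.18864, +0.00879, +0.51199); u = 863.7·(-0.18864)/0.51199 + 338.7 = 20.4801, v = 543.4·(+0.00879)/0.51199 + 249.0 = 258.3257
M1: Pc = R·M1+t = (-0.03828, +0.00935, +0.48369); u = 863.7·(-0.03828)/0.48369 + 338.7 = 270.3454, v = 543.4·(+0.00935)/0.48369 + 249.0 = 259.5034
M2: Pc = R·M2+t = (-0.04036, -0.14299, +0.46961); u = 863.7·(-0.04036)/0.46961 + 338.7 = 264.4666, v = 543.4·(-0.14299)/0.46961 + 249.0 = 83.5441
M3: Pc = R·M3+t = (-0.19072, -0.14355, +0.49791); u = 863.7·(-0.19072)/0.49791 + 338.7 = 7.8668, v = 543.4·(-0.14355)/0.49791 + 249.0 = 92.3354

c0=(20.48, 258.33) c1=(270.35, 259.50) c2=(264.47, 83.54) c3=(7.87, 92.34)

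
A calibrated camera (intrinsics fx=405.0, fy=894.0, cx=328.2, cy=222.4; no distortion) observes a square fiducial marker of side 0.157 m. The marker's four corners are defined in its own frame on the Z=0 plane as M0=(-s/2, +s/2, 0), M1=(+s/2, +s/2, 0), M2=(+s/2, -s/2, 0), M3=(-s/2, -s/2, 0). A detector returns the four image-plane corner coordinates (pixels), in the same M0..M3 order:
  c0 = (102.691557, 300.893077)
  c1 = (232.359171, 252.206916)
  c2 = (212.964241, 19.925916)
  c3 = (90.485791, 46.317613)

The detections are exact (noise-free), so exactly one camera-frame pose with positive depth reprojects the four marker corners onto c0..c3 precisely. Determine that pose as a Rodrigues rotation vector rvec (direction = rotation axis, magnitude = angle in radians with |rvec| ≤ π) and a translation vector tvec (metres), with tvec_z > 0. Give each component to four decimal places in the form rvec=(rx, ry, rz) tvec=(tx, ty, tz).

rvec=(-0.2631, -0.2588, -0.2024) tvec=(-0.2202, -0.0434, 0.5363)

Intrinsics K: fx=405.0, fy=894.0, cx=328.2, cy=222.4
Marker side s = 0.157 m; corners in marker frame (Z=0):
  M0 = (-0.0785, +0.0785, 0)
  M1 = (+0.0785, +0.0785, 0)
  M2 = (+0.0785, -0.0785, 0)
  M3 = (-0.0785, -0.0785, 0)
Detected image corners:
  c0 = (102.691557, 300.893077) px
  c1 = (232.359171, 252.206916) px
  c2 = (212.964241, 19.925916) px
  c3 = (90.485791, 46.317613) px
Planar DLT: solve 8×8 A·h = b for H (H[2,2]=1):
  H  [+884.82374 +33.24215 +161.91971]
  H  [-156.61327 +1481.33808 +149.98385]
  H  [+0.51734 -0.42805 +1.00000]
B = K⁻¹H; ‖b₁‖=1.864678, ‖b₂‖=1.864678; λ = 2/(‖b₁‖+‖b₂‖) = 0.536286, sign → tz>0 ⇒ λ=+0.536286
r₁ = λ·B[:,0] = (+0.94682,-0.16297,+0.27744); r₂ = λ·B[:,1] = (+0.23004,+0.94572,-0.22955)
r₃ = r₁×r₂ = (-0.22497,+0.28117,+0.93292); SVD([r₁ r₂ r₃]) → R = UVᵀ:
  R  [+0.94682 +0.23004 -0.22497]
  R  [-0.16297 +0.94572 +0.28117]
  R  [+0.27744 -0.22955 +0.93292]
t = (-0.22018, -0.04344, +0.53629) m
tr R = 2.825455; θ = arccos((tr R − 1)/2) = 0.420885 rad = 24.115°
axis k = ((R−Rᵀ)₃₂, (R−Rᵀ)₁₃, (R−Rᵀ)₂₁) / (2 sinθ) = (-0.625017, -0.614844, -0.480958)
rvec = θ·k = (-0.263060, -0.258779, -0.202428)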